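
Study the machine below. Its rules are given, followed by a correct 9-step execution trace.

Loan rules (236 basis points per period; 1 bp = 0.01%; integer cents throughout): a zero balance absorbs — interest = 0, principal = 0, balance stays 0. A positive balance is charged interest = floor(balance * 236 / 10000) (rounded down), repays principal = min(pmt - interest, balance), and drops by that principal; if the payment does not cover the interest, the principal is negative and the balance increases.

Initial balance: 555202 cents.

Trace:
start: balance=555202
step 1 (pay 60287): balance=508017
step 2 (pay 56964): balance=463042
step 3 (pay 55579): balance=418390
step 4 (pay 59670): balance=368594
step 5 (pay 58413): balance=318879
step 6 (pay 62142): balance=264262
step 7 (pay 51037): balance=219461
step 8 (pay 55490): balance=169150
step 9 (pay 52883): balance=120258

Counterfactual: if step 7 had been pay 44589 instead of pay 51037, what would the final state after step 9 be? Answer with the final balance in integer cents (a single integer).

127014

(re-executing from step 7 with the substitution; state before step 7: balance=264262)
step 7 (pay 44589): balance=225909
step 8 (pay 55490): balance=175750
step 9 (pay 52883): balance=127014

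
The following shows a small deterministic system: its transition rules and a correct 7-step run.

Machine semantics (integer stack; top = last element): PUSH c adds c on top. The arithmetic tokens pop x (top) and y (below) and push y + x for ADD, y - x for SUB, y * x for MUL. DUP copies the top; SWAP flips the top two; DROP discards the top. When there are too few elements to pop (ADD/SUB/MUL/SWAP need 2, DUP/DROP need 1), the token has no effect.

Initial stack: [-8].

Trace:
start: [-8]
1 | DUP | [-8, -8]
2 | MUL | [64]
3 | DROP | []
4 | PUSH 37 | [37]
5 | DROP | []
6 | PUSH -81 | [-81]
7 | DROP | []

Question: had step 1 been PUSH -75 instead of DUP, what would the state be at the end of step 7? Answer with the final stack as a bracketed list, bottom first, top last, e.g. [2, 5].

(re-executing from step 1 with the substitution; state before step 1: [-8])
1 | PUSH -75 | [-8, -75]
2 | MUL | [600]
3 | DROP | []
4 | PUSH 37 | [37]
5 | DROP | []
6 | PUSH -81 | [-81]
7 | DROP | []

[]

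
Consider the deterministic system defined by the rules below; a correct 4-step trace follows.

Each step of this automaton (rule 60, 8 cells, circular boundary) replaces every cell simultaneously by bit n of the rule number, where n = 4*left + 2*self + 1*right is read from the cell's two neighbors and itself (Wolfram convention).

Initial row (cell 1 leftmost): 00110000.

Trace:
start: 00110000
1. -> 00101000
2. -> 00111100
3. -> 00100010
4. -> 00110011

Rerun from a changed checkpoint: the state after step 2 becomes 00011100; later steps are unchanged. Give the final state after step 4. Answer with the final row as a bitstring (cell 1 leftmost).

state after step 2 := 00011100
3. -> 00010010
4. -> 00011011

00011011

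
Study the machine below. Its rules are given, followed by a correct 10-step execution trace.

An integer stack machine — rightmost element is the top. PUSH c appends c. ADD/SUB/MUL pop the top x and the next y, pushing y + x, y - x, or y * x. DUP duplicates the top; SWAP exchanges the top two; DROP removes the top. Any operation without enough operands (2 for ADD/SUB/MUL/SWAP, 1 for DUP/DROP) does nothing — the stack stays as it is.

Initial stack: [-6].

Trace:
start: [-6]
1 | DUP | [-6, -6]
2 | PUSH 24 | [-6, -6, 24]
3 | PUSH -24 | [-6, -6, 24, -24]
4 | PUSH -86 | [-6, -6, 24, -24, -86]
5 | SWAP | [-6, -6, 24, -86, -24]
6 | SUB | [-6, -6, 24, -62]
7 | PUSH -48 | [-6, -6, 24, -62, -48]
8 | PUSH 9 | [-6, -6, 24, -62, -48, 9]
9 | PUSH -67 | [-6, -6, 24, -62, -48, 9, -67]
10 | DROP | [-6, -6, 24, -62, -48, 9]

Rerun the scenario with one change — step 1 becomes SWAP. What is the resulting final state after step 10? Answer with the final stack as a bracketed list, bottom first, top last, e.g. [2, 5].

(re-executing from step 1 with the substitution; state before step 1: [-6])
1 | SWAP | [-6]
2 | PUSH 24 | [-6, 24]
3 | PUSH -24 | [-6, 24, -24]
4 | PUSH -86 | [-6, 24, -24, -86]
5 | SWAP | [-6, 24, -86, -24]
6 | SUB | [-6, 24, -62]
7 | PUSH -48 | [-6, 24, -62, -48]
8 | PUSH 9 | [-6, 24, -62, -48, 9]
9 | PUSH -67 | [-6, 24, -62, -48, 9, -67]
10 | DROP | [-6, 24, -62, -48, 9]

[-6, 24, -62, -48, 9]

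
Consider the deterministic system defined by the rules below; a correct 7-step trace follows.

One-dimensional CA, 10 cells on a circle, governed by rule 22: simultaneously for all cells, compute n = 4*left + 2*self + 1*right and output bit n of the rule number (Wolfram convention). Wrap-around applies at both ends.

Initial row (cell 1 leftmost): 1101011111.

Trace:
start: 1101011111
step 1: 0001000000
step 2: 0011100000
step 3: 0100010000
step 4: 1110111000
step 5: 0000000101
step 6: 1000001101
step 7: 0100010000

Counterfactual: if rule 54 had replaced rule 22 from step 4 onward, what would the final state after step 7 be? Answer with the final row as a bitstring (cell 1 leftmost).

0100010000

(re-executing steps 4..7 under rule 54; state before step 4: 0100010000)
step 4: 1110111000
step 5: 0001000101
step 6: 1011101111
step 7: 0100010000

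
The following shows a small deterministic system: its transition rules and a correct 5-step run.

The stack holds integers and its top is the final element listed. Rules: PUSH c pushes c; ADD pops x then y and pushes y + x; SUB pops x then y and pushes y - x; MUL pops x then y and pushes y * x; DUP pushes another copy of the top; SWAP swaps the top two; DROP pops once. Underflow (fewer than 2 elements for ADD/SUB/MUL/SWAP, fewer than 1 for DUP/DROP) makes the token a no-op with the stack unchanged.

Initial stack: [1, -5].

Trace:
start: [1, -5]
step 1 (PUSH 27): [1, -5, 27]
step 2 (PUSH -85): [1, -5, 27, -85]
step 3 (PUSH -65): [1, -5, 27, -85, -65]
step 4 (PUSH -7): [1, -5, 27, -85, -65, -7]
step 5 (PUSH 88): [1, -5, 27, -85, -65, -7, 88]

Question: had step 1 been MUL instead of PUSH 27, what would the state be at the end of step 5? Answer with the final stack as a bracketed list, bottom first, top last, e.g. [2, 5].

[-5, -85, -65, -7, 88]

(re-executing from step 1 with the substitution; state before step 1: [1, -5])
step 1 (MUL): [-5]
step 2 (PUSH -85): [-5, -85]
step 3 (PUSH -65): [-5, -85, -65]
step 4 (PUSH -7): [-5, -85, -65, -7]
step 5 (PUSH 88): [-5, -85, -65, -7, 88]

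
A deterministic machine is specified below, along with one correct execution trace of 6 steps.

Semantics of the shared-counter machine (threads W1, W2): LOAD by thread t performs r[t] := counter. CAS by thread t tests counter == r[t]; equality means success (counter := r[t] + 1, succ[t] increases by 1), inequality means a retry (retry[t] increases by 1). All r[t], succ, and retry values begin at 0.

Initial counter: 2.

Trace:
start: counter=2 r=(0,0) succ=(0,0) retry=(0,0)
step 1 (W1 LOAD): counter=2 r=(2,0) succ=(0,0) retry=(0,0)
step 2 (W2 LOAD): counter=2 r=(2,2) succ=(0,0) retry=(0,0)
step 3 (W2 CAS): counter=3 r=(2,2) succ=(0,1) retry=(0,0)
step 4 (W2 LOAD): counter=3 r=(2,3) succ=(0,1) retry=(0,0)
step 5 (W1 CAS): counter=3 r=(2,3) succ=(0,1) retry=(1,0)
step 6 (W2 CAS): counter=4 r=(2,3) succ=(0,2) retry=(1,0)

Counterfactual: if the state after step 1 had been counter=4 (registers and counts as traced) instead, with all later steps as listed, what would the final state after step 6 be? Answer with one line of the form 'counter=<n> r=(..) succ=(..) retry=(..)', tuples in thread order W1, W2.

state after step 1 := counter=4 r=(2,0) succ=(0,0) retry=(0,0)
step 2 (W2 LOAD): counter=4 r=(2,4) succ=(0,0) retry=(0,0)
step 3 (W2 CAS): counter=5 r=(2,4) succ=(0,1) retry=(0,0)
step 4 (W2 LOAD): counter=5 r=(2,5) succ=(0,1) retry=(0,0)
step 5 (W1 CAS): counter=5 r=(2,5) succ=(0,1) retry=(1,0)
step 6 (W2 CAS): counter=6 r=(2,5) succ=(0,2) retry=(1,0)

counter=6 r=(2,5) succ=(0,2) retry=(1,0)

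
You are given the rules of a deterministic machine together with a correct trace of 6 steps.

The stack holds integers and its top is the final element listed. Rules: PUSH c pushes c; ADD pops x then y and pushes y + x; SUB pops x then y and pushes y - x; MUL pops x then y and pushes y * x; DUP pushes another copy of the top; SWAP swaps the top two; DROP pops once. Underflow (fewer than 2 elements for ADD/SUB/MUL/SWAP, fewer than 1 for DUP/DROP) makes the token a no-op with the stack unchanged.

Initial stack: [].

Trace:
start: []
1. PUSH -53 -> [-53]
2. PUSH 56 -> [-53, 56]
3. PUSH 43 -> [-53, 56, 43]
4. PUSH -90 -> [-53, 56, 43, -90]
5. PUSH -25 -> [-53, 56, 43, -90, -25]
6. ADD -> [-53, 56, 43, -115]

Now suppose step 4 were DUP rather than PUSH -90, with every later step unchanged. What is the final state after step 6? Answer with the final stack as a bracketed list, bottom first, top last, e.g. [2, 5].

(re-executing from step 4 with the substitution; state before step 4: [-53, 56, 43])
4. DUP -> [-53, 56, 43, 43]
5. PUSH -25 -> [-53, 56, 43, 43, -25]
6. ADD -> [-53, 56, 43, 18]

[-53, 56, 43, 18]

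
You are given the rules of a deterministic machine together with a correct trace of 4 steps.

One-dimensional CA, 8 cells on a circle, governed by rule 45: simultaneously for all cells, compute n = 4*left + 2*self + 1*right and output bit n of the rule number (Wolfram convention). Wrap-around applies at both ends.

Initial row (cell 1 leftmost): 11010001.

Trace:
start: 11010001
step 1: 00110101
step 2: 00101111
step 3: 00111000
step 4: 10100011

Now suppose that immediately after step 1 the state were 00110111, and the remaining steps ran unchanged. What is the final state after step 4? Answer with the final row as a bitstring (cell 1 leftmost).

01100001

state after step 1 := 00110111
step 2: 00101100
step 3: 10111001
step 4: 01100001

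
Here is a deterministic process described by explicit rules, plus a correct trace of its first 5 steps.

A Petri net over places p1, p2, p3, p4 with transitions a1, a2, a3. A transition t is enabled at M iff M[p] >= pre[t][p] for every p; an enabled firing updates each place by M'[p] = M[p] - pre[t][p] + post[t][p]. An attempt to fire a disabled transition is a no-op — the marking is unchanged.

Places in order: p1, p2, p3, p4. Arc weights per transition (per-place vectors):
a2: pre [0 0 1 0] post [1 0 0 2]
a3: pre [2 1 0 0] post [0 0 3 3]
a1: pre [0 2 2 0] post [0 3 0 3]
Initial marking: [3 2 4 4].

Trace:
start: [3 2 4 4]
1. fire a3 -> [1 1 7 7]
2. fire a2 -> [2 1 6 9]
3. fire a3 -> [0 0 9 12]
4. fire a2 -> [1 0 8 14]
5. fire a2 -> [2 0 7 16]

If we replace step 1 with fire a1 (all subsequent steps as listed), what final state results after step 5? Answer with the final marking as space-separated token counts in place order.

4 2 2 16

(re-executing from step 1 with the substitution; state before step 1: [3 2 4 4])
1. fire a1 -> [3 3 2 7]
2. fire a2 -> [4 3 1 9]
3. fire a3 -> [2 2 4 12]
4. fire a2 -> [3 2 3 14]
5. fire a2 -> [4 2 2 16]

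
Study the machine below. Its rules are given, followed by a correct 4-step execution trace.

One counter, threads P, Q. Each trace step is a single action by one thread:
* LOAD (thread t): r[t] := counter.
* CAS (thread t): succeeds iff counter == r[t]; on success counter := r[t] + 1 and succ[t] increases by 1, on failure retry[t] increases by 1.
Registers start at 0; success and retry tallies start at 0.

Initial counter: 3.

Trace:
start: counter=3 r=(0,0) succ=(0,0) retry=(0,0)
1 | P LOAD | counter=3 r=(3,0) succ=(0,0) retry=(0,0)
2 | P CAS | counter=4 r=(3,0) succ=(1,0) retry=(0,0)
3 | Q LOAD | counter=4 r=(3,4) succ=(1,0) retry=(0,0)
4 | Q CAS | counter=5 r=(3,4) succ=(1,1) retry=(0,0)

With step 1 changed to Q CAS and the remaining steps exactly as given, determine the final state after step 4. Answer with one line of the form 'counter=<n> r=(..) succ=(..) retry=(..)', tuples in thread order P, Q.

counter=4 r=(0,3) succ=(0,1) retry=(1,1)

(re-executing from step 1 with the substitution; state before step 1: counter=3 r=(0,0) succ=(0,0) retry=(0,0))
1 | Q CAS | counter=3 r=(0,0) succ=(0,0) retry=(0,1)
2 | P CAS | counter=3 r=(0,0) succ=(0,0) retry=(1,1)
3 | Q LOAD | counter=3 r=(0,3) succ=(0,0) retry=(1,1)
4 | Q CAS | counter=4 r=(0,3) succ=(0,1) retry=(1,1)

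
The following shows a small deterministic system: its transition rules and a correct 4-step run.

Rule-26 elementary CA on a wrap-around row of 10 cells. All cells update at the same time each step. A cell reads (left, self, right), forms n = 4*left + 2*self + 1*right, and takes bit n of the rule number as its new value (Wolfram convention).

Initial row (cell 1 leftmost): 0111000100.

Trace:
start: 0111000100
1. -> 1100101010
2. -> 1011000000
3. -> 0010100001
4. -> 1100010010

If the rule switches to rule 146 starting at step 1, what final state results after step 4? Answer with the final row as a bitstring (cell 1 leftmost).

(re-executing steps 1..4 under rule 146; state before step 1: 0111000100)
1. -> 1010101010
2. -> 0000000000
3. -> 0000000000
4. -> 0000000000

0000000000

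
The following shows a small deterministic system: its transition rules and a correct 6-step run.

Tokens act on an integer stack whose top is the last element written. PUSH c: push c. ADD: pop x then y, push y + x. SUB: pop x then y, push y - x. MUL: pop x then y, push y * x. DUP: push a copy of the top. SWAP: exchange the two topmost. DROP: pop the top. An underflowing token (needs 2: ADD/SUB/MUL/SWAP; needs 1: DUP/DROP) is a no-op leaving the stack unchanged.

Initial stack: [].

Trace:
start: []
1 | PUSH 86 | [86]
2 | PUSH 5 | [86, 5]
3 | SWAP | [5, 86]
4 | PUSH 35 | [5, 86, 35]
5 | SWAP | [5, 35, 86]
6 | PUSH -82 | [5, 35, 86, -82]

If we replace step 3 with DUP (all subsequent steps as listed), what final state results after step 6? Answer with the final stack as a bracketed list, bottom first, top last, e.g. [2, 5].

[86, 5, 35, 5, -82]

(re-executing from step 3 with the substitution; state before step 3: [86, 5])
3 | DUP | [86, 5, 5]
4 | PUSH 35 | [86, 5, 5, 35]
5 | SWAP | [86, 5, 35, 5]
6 | PUSH -82 | [86, 5, 35, 5, -82]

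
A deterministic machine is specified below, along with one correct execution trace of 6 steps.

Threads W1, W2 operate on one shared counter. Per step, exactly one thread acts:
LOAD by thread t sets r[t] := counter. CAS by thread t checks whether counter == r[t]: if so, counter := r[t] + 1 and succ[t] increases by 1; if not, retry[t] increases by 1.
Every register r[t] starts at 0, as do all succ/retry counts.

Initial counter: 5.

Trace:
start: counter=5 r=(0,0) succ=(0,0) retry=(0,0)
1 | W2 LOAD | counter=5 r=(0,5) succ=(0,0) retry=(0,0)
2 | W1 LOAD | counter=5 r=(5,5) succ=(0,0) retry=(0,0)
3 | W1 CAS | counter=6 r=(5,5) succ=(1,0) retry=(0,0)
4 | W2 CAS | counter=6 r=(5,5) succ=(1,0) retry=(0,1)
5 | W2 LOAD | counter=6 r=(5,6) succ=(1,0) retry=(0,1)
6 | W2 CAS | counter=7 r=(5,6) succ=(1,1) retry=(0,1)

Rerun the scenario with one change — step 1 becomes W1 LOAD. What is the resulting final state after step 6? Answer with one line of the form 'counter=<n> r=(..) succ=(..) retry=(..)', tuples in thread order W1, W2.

counter=7 r=(5,6) succ=(1,1) retry=(0,1)

(re-executing from step 1 with the substitution; state before step 1: counter=5 r=(0,0) succ=(0,0) retry=(0,0))
1 | W1 LOAD | counter=5 r=(5,0) succ=(0,0) retry=(0,0)
2 | W1 LOAD | counter=5 r=(5,0) succ=(0,0) retry=(0,0)
3 | W1 CAS | counter=6 r=(5,0) succ=(1,0) retry=(0,0)
4 | W2 CAS | counter=6 r=(5,0) succ=(1,0) retry=(0,1)
5 | W2 LOAD | counter=6 r=(5,6) succ=(1,0) retry=(0,1)
6 | W2 CAS | counter=7 r=(5,6) succ=(1,1) retry=(0,1)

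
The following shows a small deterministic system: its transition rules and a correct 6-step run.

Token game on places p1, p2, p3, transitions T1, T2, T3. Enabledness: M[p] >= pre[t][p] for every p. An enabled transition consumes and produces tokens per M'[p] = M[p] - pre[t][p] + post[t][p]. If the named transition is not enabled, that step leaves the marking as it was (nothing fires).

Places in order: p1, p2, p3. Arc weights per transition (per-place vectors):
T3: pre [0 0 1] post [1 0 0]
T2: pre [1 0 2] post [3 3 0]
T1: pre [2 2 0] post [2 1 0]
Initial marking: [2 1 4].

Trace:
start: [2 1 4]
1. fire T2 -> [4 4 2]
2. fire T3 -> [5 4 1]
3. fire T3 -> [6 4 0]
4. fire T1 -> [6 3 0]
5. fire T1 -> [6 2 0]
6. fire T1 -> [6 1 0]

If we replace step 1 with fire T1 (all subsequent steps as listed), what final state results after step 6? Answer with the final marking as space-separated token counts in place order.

(re-executing from step 1 with the substitution; state before step 1: [2 1 4])
1. fire T1 -> [2 1 4]
2. fire T3 -> [3 1 3]
3. fire T3 -> [4 1 2]
4. fire T1 -> [4 1 2]
5. fire T1 -> [4 1 2]
6. fire T1 -> [4 1 2]

4 1 2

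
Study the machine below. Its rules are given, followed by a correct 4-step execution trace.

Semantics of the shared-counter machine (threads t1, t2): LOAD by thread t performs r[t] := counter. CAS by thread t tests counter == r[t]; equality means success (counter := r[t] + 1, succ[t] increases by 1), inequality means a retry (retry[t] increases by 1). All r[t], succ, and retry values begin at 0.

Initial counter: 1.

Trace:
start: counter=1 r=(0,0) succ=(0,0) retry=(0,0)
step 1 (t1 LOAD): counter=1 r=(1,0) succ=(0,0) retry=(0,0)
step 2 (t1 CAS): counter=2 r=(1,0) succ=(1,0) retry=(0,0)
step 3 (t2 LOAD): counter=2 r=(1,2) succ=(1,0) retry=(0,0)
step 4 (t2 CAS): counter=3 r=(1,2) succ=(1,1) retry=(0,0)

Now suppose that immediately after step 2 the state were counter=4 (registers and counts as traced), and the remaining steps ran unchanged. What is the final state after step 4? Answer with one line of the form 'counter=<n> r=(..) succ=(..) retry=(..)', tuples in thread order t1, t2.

counter=5 r=(1,4) succ=(1,1) retry=(0,0)

state after step 2 := counter=4 r=(1,0) succ=(1,0) retry=(0,0)
step 3 (t2 LOAD): counter=4 r=(1,4) succ=(1,0) retry=(0,0)
step 4 (t2 CAS): counter=5 r=(1,4) succ=(1,1) retry=(0,0)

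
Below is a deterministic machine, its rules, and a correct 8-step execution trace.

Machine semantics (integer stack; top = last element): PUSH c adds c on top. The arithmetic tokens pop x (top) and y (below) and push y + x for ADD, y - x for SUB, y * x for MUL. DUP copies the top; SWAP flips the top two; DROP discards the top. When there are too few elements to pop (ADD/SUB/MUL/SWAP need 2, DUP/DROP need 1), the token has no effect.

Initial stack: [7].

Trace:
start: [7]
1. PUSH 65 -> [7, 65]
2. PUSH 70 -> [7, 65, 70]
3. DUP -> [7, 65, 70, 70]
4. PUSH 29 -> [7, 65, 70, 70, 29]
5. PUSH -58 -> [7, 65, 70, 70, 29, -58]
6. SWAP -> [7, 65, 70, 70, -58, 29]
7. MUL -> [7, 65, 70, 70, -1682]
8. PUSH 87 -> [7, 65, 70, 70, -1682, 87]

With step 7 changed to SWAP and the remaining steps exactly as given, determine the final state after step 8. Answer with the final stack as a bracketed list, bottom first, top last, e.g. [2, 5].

[7, 65, 70, 70, 29, -58, 87]

(re-executing from step 7 with the substitution; state before step 7: [7, 65, 70, 70, -58, 29])
7. SWAP -> [7, 65, 70, 70, 29, -58]
8. PUSH 87 -> [7, 65, 70, 70, 29, -58, 87]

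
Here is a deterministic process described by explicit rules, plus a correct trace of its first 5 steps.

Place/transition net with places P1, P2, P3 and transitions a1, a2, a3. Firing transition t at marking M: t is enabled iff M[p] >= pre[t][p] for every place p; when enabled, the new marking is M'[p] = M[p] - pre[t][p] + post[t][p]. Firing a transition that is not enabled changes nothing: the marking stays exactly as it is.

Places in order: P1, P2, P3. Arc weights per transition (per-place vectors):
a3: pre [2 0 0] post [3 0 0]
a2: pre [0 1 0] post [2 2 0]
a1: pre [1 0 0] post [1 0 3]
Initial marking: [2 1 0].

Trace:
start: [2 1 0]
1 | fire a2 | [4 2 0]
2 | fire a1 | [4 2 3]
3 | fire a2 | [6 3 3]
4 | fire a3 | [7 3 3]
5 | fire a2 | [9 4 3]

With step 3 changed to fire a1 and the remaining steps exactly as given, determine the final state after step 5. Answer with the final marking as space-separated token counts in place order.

(re-executing from step 3 with the substitution; state before step 3: [4 2 3])
3 | fire a1 | [4 2 6]
4 | fire a3 | [5 2 6]
5 | fire a2 | [7 3 6]

7 3 6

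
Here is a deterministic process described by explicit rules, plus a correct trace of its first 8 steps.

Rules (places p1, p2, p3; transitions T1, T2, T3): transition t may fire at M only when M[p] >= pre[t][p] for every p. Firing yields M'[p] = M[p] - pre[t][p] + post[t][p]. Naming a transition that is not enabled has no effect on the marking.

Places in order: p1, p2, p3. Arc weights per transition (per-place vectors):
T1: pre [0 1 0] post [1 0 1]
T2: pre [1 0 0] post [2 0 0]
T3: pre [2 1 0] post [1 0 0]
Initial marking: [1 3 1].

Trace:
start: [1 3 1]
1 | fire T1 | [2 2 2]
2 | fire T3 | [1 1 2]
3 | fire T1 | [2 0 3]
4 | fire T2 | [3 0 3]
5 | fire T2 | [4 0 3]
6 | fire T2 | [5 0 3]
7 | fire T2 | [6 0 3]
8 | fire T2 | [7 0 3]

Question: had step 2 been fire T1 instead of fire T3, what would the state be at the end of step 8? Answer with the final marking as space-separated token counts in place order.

(re-executing from step 2 with the substitution; state before step 2: [2 2 2])
2 | fire T1 | [3 1 3]
3 | fire T1 | [4 0 4]
4 | fire T2 | [5 0 4]
5 | fire T2 | [6 0 4]
6 | fire T2 | [7 0 4]
7 | fire T2 | [8 0 4]
8 | fire T2 | [9 0 4]

9 0 4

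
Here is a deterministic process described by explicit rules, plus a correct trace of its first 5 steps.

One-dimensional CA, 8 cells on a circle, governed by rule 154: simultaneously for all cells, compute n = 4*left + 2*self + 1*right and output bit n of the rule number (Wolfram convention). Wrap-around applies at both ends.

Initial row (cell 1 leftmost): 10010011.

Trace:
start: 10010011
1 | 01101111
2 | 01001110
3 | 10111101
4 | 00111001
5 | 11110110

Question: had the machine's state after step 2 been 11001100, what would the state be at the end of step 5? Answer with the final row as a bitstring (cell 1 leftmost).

state after step 2 := 11001100
3 | 10111011
4 | 00110011
5 | 11101110

11101110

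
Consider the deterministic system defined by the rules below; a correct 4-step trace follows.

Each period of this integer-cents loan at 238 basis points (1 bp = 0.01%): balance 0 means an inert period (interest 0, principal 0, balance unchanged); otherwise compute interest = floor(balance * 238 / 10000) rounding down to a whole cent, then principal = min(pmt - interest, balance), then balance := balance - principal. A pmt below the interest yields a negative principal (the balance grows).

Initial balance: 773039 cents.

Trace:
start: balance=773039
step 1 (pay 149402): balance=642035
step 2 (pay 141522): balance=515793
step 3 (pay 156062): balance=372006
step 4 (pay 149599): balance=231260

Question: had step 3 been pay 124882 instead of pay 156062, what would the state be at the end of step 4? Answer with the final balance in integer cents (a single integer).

263182

(re-executing from step 3 with the substitution; state before step 3: balance=515793)
step 3 (pay 124882): balance=403186
step 4 (pay 149599): balance=263182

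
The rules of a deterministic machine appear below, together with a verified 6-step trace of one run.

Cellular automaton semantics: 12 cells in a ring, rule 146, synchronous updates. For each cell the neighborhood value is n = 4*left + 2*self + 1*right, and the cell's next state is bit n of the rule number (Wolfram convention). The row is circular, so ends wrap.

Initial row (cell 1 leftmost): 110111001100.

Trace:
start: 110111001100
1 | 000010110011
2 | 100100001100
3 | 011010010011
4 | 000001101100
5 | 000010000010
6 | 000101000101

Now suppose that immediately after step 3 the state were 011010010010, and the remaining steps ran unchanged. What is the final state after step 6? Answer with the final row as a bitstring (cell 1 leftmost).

101101000000

state after step 3 := 011010010010
4 | 100001101101
5 | 010010000000
6 | 101101000000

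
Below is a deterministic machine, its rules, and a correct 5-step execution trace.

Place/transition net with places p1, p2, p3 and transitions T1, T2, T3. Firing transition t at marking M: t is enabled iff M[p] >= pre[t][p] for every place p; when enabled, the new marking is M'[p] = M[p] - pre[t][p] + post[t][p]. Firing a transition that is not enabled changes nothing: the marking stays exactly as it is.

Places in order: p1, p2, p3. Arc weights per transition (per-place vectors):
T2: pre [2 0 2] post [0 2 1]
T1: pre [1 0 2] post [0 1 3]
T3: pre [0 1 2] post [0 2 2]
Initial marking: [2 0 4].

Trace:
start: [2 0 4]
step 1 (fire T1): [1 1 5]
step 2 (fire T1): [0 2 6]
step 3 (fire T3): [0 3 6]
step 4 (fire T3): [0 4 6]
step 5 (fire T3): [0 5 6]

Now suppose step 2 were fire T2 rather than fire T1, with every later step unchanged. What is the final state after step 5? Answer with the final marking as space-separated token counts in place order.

1 4 5

(re-executing from step 2 with the substitution; state before step 2: [1 1 5])
step 2 (fire T2): [1 1 5]
step 3 (fire T3): [1 2 5]
step 4 (fire T3): [1 3 5]
step 5 (fire T3): [1 4 5]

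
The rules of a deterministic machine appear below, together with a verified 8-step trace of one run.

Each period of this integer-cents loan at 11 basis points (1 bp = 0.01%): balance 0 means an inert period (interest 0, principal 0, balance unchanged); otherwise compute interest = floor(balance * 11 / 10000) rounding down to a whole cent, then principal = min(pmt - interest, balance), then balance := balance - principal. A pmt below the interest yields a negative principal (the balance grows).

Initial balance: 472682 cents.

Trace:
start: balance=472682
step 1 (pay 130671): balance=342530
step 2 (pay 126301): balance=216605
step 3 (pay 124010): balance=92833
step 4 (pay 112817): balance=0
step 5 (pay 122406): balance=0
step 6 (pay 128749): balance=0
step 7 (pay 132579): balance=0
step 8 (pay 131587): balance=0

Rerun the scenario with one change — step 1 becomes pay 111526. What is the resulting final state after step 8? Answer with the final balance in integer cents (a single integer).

0

(re-executing from step 1 with the substitution; state before step 1: balance=472682)
step 1 (pay 111526): balance=361675
step 2 (pay 126301): balance=235771
step 3 (pay 124010): balance=112020
step 4 (pay 112817): balance=0
step 5 (pay 122406): balance=0
step 6 (pay 128749): balance=0
step 7 (pay 132579): balance=0
step 8 (pay 131587): balance=0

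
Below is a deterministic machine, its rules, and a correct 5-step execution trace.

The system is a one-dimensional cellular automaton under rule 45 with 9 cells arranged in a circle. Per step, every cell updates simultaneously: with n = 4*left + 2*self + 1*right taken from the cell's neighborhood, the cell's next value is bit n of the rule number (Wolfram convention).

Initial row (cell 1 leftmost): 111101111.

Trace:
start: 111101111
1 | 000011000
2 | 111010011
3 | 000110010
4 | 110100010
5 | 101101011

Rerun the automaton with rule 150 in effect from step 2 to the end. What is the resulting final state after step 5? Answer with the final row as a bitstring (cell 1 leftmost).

(re-executing steps 2..5 under rule 150; state before step 2: 000011000)
2 | 000100100
3 | 001111110
4 | 010111101
5 | 010011001

010011001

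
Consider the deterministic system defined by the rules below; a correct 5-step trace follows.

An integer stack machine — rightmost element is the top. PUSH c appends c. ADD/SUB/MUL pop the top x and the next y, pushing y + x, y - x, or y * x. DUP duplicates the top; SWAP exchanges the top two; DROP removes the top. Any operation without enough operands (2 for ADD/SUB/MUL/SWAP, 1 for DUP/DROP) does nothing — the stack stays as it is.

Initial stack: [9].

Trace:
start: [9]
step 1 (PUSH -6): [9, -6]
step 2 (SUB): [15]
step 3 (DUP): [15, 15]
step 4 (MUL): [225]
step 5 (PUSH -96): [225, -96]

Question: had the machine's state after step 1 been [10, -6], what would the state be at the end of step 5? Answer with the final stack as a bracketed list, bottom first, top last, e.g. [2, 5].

[256, -96]

state after step 1 := [10, -6]
step 2 (SUB): [16]
step 3 (DUP): [16, 16]
step 4 (MUL): [256]
step 5 (PUSH -96): [256, -96]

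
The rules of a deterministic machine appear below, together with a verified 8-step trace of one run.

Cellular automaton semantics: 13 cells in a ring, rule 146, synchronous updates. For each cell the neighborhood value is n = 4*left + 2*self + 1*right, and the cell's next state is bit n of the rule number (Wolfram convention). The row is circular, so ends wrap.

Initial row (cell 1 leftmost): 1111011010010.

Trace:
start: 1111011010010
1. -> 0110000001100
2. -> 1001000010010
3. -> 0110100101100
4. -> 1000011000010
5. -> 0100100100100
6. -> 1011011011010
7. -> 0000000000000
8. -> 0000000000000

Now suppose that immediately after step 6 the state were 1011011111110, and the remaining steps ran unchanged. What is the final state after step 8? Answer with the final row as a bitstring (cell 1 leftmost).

0000010111010

state after step 6 := 1011011111110
7. -> 0000001111100
8. -> 0000010111010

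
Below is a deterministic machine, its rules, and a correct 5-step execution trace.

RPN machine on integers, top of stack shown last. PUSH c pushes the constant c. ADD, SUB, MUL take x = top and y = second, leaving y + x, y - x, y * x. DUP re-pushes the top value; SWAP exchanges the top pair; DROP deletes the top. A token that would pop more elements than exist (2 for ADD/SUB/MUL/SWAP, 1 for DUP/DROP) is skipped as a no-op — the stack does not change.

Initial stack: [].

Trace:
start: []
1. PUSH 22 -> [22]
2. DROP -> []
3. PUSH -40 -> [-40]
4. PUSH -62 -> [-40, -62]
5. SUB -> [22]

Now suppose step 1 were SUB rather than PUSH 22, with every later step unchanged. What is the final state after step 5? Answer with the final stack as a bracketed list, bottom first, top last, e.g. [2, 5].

(re-executing from step 1 with the substitution; state before step 1: [])
1. SUB -> []
2. DROP -> []
3. PUSH -40 -> [-40]
4. PUSH -62 -> [-40, -62]
5. SUB -> [22]

[22]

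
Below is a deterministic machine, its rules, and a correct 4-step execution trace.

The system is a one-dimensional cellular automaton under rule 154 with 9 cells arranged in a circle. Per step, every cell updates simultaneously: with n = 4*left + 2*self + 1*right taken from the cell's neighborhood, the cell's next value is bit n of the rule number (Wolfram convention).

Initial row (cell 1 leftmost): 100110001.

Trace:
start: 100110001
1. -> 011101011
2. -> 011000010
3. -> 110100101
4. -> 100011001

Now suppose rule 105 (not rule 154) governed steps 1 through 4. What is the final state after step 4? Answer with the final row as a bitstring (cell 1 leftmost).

(re-executing steps 1..4 under rule 105; state before step 1: 100110001)
1. -> 100110101
2. -> 100111011
3. -> 100101110
4. -> 000011011

000011011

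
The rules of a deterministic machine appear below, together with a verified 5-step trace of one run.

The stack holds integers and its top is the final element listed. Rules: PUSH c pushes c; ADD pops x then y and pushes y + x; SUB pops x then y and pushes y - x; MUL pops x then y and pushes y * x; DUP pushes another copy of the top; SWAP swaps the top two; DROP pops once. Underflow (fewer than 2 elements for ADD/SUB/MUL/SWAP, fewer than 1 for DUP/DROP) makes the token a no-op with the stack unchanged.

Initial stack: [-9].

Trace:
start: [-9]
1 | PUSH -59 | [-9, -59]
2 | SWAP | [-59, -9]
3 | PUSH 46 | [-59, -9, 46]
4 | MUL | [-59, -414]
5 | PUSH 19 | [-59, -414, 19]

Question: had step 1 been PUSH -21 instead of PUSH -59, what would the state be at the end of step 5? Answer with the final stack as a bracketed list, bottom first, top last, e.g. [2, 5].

(re-executing from step 1 with the substitution; state before step 1: [-9])
1 | PUSH -21 | [-9, -21]
2 | SWAP | [-21, -9]
3 | PUSH 46 | [-21, -9, 46]
4 | MUL | [-21, -414]
5 | PUSH 19 | [-21, -414, 19]

[-21, -414, 19]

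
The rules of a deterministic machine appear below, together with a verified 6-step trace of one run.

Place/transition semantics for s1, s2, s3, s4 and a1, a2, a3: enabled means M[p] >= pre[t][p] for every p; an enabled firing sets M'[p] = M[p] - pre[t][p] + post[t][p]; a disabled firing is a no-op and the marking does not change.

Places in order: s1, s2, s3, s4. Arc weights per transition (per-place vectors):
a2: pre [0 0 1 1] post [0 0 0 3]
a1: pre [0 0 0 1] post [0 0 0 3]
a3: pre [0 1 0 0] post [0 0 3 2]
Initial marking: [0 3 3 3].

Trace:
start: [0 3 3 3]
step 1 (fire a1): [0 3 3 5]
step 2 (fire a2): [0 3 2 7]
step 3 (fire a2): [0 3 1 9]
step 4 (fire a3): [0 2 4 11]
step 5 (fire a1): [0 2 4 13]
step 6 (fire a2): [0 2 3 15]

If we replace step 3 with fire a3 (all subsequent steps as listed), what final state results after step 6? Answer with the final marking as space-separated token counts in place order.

0 1 7 15

(re-executing from step 3 with the substitution; state before step 3: [0 3 2 7])
step 3 (fire a3): [0 2 5 9]
step 4 (fire a3): [0 1 8 11]
step 5 (fire a1): [0 1 8 13]
step 6 (fire a2): [0 1 7 15]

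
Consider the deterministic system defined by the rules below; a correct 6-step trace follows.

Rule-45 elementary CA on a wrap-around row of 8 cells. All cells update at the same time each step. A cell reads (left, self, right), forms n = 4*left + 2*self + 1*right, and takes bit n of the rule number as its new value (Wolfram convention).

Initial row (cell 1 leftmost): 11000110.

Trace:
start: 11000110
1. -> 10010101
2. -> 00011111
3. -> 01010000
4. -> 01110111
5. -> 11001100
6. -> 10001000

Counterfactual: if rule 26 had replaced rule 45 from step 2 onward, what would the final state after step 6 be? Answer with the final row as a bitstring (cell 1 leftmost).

00010110

(re-executing steps 2..6 under rule 26; state before step 2: 10010101)
2. -> 01100001
3. -> 01010010
4. -> 10001101
5. -> 01011001
6. -> 00010110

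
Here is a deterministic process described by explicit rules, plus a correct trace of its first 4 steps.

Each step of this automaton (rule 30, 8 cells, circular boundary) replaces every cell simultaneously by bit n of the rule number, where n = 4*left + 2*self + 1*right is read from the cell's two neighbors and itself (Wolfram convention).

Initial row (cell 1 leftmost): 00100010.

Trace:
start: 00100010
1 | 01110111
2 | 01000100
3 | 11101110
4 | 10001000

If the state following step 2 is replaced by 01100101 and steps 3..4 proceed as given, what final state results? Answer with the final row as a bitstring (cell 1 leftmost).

state after step 2 := 01100101
3 | 01011101
4 | 01010001

01010001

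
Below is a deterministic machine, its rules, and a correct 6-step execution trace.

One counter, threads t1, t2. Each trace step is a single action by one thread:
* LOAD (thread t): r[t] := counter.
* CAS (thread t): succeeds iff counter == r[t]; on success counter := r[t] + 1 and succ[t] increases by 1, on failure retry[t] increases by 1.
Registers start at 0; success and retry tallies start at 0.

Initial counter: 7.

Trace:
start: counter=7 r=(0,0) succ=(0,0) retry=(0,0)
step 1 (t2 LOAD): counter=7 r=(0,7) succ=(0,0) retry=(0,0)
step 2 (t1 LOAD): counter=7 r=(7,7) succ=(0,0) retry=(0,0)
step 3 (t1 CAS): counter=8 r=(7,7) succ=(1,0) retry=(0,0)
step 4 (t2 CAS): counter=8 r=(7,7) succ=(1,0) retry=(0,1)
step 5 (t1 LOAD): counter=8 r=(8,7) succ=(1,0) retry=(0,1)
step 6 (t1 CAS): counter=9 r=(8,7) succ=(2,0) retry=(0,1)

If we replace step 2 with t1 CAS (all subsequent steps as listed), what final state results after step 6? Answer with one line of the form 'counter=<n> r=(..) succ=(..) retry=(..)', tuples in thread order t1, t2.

(re-executing from step 2 with the substitution; state before step 2: counter=7 r=(0,7) succ=(0,0) retry=(0,0))
step 2 (t1 CAS): counter=7 r=(0,7) succ=(0,0) retry=(1,0)
step 3 (t1 CAS): counter=7 r=(0,7) succ=(0,0) retry=(2,0)
step 4 (t2 CAS): counter=8 r=(0,7) succ=(0,1) retry=(2,0)
step 5 (t1 LOAD): counter=8 r=(8,7) succ=(0,1) retry=(2,0)
step 6 (t1 CAS): counter=9 r=(8,7) succ=(1,1) retry=(2,0)

counter=9 r=(8,7) succ=(1,1) retry=(2,0)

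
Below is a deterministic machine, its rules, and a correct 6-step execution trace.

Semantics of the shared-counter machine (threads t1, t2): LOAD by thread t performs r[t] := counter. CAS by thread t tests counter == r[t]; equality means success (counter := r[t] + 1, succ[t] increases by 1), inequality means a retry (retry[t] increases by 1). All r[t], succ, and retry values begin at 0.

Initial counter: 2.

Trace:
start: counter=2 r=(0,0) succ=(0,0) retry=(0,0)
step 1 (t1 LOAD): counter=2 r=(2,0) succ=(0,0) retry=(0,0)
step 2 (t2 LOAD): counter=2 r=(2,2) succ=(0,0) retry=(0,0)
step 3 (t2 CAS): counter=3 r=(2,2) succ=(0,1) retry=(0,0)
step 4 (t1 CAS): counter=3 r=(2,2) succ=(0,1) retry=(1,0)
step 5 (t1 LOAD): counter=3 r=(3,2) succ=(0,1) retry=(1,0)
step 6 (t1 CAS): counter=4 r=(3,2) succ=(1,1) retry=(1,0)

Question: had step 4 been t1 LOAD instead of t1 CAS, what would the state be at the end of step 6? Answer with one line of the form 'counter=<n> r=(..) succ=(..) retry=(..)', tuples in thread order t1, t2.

(re-executing from step 4 with the substitution; state before step 4: counter=3 r=(2,2) succ=(0,1) retry=(0,0))
step 4 (t1 LOAD): counter=3 r=(3,2) succ=(0,1) retry=(0,0)
step 5 (t1 LOAD): counter=3 r=(3,2) succ=(0,1) retry=(0,0)
step 6 (t1 CAS): counter=4 r=(3,2) succ=(1,1) retry=(0,0)

counter=4 r=(3,2) succ=(1,1) retry=(0,0)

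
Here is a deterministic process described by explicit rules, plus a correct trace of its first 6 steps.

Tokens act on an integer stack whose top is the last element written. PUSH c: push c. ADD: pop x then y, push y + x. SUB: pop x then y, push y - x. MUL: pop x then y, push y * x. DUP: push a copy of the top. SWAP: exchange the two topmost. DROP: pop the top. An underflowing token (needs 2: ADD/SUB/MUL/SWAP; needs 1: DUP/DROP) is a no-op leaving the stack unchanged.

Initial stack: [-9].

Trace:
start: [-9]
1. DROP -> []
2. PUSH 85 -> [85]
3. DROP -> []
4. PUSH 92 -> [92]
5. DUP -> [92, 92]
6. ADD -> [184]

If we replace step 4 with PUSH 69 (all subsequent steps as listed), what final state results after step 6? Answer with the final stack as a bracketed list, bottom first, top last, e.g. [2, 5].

[138]

(re-executing from step 4 with the substitution; state before step 4: [])
4. PUSH 69 -> [69]
5. DUP -> [69, 69]
6. ADD -> [138]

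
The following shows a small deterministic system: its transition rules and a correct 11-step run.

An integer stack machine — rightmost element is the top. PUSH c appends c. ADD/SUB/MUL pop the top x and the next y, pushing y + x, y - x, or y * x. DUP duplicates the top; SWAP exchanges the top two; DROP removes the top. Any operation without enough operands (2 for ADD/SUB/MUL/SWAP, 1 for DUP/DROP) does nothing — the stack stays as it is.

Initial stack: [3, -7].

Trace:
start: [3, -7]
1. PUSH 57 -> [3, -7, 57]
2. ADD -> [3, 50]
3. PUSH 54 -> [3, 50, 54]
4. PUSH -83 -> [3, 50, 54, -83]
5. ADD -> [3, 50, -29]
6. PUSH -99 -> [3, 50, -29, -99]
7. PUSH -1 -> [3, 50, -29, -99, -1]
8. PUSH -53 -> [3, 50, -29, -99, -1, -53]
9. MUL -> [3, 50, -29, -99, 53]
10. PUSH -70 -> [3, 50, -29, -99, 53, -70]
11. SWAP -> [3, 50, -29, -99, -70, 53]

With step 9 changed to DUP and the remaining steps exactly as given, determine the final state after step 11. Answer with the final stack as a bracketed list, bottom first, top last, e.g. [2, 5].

(re-executing from step 9 with the substitution; state before step 9: [3, 50, -29, -99, -1, -53])
9. DUP -> [3, 50, -29, -99, -1, -53, -53]
10. PUSH -70 -> [3, 50, -29, -99, -1, -53, -53, -70]
11. SWAP -> [3, 50, -29, -99, -1, -53, -70, -53]

[3, 50, -29, -99, -1, -53, -70, -53]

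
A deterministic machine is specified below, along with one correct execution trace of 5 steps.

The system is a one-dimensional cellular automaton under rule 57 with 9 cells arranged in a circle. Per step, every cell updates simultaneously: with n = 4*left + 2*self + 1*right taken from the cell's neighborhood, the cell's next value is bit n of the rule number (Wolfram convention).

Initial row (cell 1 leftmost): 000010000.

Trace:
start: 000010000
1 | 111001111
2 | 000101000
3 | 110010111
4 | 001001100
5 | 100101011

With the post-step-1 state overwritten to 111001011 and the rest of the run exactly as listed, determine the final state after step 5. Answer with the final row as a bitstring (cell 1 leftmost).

100100110

state after step 1 := 111001011
2 | 000100110
3 | 110010101
4 | 001001011
5 | 100100110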